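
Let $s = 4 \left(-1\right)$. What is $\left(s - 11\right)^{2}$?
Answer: $225$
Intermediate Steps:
$s = -4$
$\left(s - 11\right)^{2} = \left(-4 - 11\right)^{2} = \left(-15\right)^{2} = 225$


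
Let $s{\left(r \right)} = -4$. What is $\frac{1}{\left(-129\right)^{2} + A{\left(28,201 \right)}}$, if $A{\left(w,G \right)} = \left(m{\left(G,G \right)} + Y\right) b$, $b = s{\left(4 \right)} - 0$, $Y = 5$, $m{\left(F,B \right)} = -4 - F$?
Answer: $\frac{1}{17441} \approx 5.7336 \cdot 10^{-5}$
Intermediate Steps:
$b = -4$ ($b = -4 - 0 = -4 + 0 = -4$)
$A{\left(w,G \right)} = -4 + 4 G$ ($A{\left(w,G \right)} = \left(\left(-4 - G\right) + 5\right) \left(-4\right) = \left(1 - G\right) \left(-4\right) = -4 + 4 G$)
$\frac{1}{\left(-129\right)^{2} + A{\left(28,201 \right)}} = \frac{1}{\left(-129\right)^{2} + \left(-4 + 4 \cdot 201\right)} = \frac{1}{16641 + \left(-4 + 804\right)} = \frac{1}{16641 + 800} = \frac{1}{17441}$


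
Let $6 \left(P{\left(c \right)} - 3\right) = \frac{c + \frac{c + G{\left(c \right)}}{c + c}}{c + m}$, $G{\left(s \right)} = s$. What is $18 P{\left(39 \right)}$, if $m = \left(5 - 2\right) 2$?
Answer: $\frac{170}{3} \approx 56.667$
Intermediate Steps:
$m = 6$ ($m = 3 \cdot 2 = 6$)
$P{\left(c \right)} = 3 + \frac{1 + c}{6 \left(6 + c\right)}$ ($P{\left(c \right)} = 3 + \frac{\left(c + \frac{c + c}{c + c}\right) \frac{1}{c + 6}}{6} = 3 + \frac{\left(c + \frac{2 c}{2 c}\right) \frac{1}{6 + c}}{6} = 3 + \frac{\left(c + 2 c \frac{1}{2 c}\right) \frac{1}{6 + c}}{6} = 3 + \frac{\left(c + 1\right) \frac{1}{6 + c}}{6} = 3 + \frac{\left(1 + c\right) \frac{1}{6 + c}}{6} = 3 + \frac{\frac{1}{6 + c} \left(1 + c\right)}{6} = 3 + \frac{1 + c}{6 \left(6 + c\right)}$)
$18 P{\left(39 \right)} = 18 \frac{109 + 19 \cdot 39}{6 \left(6 + 39\right)} = 18 \frac{109 + 741}{6 \cdot 45} = 18 \cdot \frac{1}{6} \cdot \frac{1}{45} \cdot 850 = 18 \cdot \frac{85}{27} = \frac{170}{3}$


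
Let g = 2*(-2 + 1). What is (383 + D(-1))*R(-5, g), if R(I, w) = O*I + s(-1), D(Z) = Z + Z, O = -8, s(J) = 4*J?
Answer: 13716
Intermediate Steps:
D(Z) = 2*Z
g = -2 (g = 2*(-1) = -2)
R(I, w) = -4 - 8*I (R(I, w) = -8*I + 4*(-1) = -8*I - 4 = -4 - 8*I)
(383 + D(-1))*R(-5, g) = (383 + 2*(-1))*(-4 - 8*(-5)) = (383 - 2)*(-4 + 40) = 381*36 = 13716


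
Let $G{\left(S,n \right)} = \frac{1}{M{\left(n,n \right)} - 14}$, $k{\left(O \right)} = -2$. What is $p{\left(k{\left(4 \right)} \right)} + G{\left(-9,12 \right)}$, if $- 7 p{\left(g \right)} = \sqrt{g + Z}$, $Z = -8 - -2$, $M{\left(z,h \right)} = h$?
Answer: $- \frac{1}{2} - \frac{2 i \sqrt{2}}{7} \approx -0.5 - 0.40406 i$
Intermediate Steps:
$G{\left(S,n \right)} = \frac{1}{-14 + n}$ ($G{\left(S,n \right)} = \frac{1}{n - 14} = \frac{1}{-14 + n}$)
$Z = -6$ ($Z = -8 + 2 = -6$)
$p{\left(g \right)} = - \frac{\sqrt{-6 + g}}{7}$ ($p{\left(g \right)} = - \frac{\sqrt{g - 6}}{7} = - \frac{\sqrt{-6 + g}}{7}$)
$p{\left(k{\left(4 \right)} \right)} + G{\left(-9,12 \right)} = - \frac{\sqrt{-6 - 2}}{7} + \frac{1}{-14 + 12} = - \frac{\sqrt{-8}}{7} + \frac{1}{-2} = - \frac{2 i \sqrt{2}}{7} - \frac{1}{2} = - \frac{1}{2} - \frac{2 i \sqrt{2}}{7}$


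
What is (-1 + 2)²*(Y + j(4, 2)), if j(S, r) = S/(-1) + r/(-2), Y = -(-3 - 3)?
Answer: 1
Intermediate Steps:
Y = 6 (Y = -1*(-6) = 6)
j(S, r) = -S - r/2 (j(S, r) = S*(-1) + r*(-½) = -S - r/2)
(-1 + 2)²*(Y + j(4, 2)) = (-1 + 2)²*(6 + (-1*4 - ½*2)) = 1²*(6 + (-4 - 1)) = 1*(6 - 5) = 1*1 = 1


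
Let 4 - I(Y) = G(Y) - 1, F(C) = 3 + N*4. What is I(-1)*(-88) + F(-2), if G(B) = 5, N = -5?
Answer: -17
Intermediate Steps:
F(C) = -17 (F(C) = 3 - 5*4 = 3 - 20 = -17)
I(Y) = 0 (I(Y) = 4 - (5 - 1) = 4 - 1*4 = 4 - 4 = 0)
I(-1)*(-88) + F(-2) = 0*(-88) - 17 = 0 - 17 = -17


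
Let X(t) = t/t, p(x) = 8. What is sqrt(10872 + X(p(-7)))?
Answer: sqrt(10873) ≈ 104.27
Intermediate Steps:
X(t) = 1
sqrt(10872 + X(p(-7))) = sqrt(10872 + 1) = sqrt(10873)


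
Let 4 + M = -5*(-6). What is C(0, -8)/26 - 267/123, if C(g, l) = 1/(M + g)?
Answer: -60123/27716 ≈ -2.1693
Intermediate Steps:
M = 26 (M = -4 - 5*(-6) = -4 + 30 = 26)
C(g, l) = 1/(26 + g)
C(0, -8)/26 - 267/123 = 1/((26 + 0)*26) - 267/123 = (1/26)/26 - 267*1/123 = (1/26)*(1/26) - 89/41 = 1/676 - 89/41 = -60123/27716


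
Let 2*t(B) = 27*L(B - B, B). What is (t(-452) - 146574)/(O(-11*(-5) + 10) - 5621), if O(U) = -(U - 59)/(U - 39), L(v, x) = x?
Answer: 496197/18269 ≈ 27.161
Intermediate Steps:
O(U) = -(-59 + U)/(-39 + U)
t(B) = 27*B/2 (t(B) = (27*B)/2 = 27*B/2)
(t(-452) - 146574)/(O(-11*(-5) + 10) - 5621) = ((27/2)*(-452) - 146574)/((59 - (-11*(-5) + 10))/(-39 + (-11*(-5) + 10)) - 5621) = (-6102 - 146574)/((59 - (55 + 10))/(-39 + (55 + 10)) - 5621) = -152676/((59 - 1*65)/(-39 + 65) - 5621) = -152676/((59 - 65)/26 - 5621) = -152676/((1/26)*(-6) - 5621) = -152676/(-3/13 - 5621) = -152676/(-73076/13) = -152676*(-13/73076) = 496197/18269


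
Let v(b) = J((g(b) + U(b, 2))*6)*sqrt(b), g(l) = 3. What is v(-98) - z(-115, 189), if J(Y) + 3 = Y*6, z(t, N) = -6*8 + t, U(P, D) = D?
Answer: 163 + 1239*I*sqrt(2) ≈ 163.0 + 1752.2*I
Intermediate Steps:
z(t, N) = -48 + t
J(Y) = -3 + 6*Y (J(Y) = -3 + Y*6 = -3 + 6*Y)
v(b) = 177*sqrt(b) (v(b) = (-3 + 6*((3 + 2)*6))*sqrt(b) = (-3 + 6*(5*6))*sqrt(b) = (-3 + 6*30)*sqrt(b) = (-3 + 180)*sqrt(b) = 177*sqrt(b))
v(-98) - z(-115, 189) = 177*sqrt(-98) - (-48 - 115) = 177*(7*I*sqrt(2)) - 1*(-163) = 1239*I*sqrt(2) + 163 = 163 + 1239*I*sqrt(2)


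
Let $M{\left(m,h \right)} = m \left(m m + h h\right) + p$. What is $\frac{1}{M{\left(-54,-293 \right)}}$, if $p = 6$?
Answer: $- \frac{1}{4793304} \approx -2.0862 \cdot 10^{-7}$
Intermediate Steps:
$M{\left(m,h \right)} = 6 + m \left(h^{2} + m^{2}\right)$ ($M{\left(m,h \right)} = m \left(m m + h h\right) + 6 = m \left(m^{2} + h^{2}\right) + 6 = m \left(h^{2} + m^{2}\right) + 6 = 6 + m \left(h^{2} + m^{2}\right)$)
$\frac{1}{M{\left(-54,-293 \right)}} = \frac{1}{6 + \left(-54\right)^{3} - 54 \left(-293\right)^{2}} = \frac{1}{6 - 157464 - 4635846} = \frac{1}{-4793304} = - \frac{1}{4793304}$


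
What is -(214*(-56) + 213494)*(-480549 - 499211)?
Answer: 197431437600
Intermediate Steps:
-(214*(-56) + 213494)*(-480549 - 499211) = -(-11984 + 213494)*(-979760) = -201510*(-979760) = -1*(-197431437600) = 197431437600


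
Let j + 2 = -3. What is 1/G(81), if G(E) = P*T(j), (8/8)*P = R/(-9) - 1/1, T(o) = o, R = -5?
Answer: 9/20 ≈ 0.45000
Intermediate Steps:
j = -5 (j = -2 - 3 = -5)
P = -4/9 (P = -5/(-9) - 1/1 = -5*(-⅑) - 1*1 = 5/9 - 1 = -4/9 ≈ -0.44444)
G(E) = 20/9 (G(E) = -4/9*(-5) = 20/9)
1/G(81) = 1/(20/9) = 9/20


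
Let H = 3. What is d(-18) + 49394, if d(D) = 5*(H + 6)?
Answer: 49439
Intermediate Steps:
d(D) = 45 (d(D) = 5*(3 + 6) = 5*9 = 45)
d(-18) + 49394 = 45 + 49394 = 49439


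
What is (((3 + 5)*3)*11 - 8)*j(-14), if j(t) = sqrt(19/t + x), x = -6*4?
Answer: 128*I*sqrt(4970)/7 ≈ 1289.1*I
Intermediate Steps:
x = -24
j(t) = sqrt(-24 + 19/t) (j(t) = sqrt(19/t - 24) = sqrt(-24 + 19/t))
(((3 + 5)*3)*11 - 8)*j(-14) = (((3 + 5)*3)*11 - 8)*sqrt(-24 + 19/(-14)) = ((8*3)*11 - 8)*sqrt(-24 + 19*(-1/14)) = (24*11 - 8)*sqrt(-24 - 19/14) = (264 - 8)*sqrt(-355/14) = 256*(I*sqrt(4970)/14) = 128*I*sqrt(4970)/7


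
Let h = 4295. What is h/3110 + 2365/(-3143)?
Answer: 1228807/1954946 ≈ 0.62856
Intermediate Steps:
h/3110 + 2365/(-3143) = 4295/3110 + 2365/(-3143) = 4295*(1/3110) + 2365*(-1/3143) = 859/622 - 2365/3143 = 1228807/1954946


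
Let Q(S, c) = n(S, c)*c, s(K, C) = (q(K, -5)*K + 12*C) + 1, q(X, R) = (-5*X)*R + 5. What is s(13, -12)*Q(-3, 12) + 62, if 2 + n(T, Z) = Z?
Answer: 497702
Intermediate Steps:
n(T, Z) = -2 + Z
q(X, R) = 5 - 5*R*X (q(X, R) = -5*R*X + 5 = 5 - 5*R*X)
s(K, C) = 1 + 12*C + K*(5 + 25*K) (s(K, C) = ((5 - 5*(-5)*K)*K + 12*C) + 1 = ((5 + 25*K)*K + 12*C) + 1 = (K*(5 + 25*K) + 12*C) + 1 = (12*C + K*(5 + 25*K)) + 1 = 1 + 12*C + K*(5 + 25*K))
Q(S, c) = c*(-2 + c) (Q(S, c) = (-2 + c)*c = c*(-2 + c))
s(13, -12)*Q(-3, 12) + 62 = (1 + 12*(-12) + 5*13*(1 + 5*13))*(12*(-2 + 12)) + 62 = (1 - 144 + 5*13*(1 + 65))*(12*10) + 62 = (1 - 144 + 5*13*66)*120 + 62 = (1 - 144 + 4290)*120 + 62 = 4147*120 + 62 = 497640 + 62 = 497702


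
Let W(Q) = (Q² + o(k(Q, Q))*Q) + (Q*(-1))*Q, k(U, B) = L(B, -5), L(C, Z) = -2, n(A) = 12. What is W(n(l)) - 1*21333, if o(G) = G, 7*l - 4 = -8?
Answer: -21357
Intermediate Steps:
l = -4/7 (l = 4/7 + (⅐)*(-8) = 4/7 - 8/7 = -4/7 ≈ -0.57143)
k(U, B) = -2
W(Q) = -2*Q (W(Q) = (Q² - 2*Q) + (Q*(-1))*Q = (Q² - 2*Q) + (-Q)*Q = (Q² - 2*Q) - Q² = -2*Q)
W(n(l)) - 1*21333 = -2*12 - 1*21333 = -24 - 21333 = -21357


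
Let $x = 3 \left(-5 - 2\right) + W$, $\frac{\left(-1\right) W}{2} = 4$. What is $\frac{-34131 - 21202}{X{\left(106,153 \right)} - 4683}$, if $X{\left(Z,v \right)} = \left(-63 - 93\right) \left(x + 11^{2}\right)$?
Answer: $\frac{55333}{19035} \approx 2.9069$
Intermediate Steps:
$W = -8$ ($W = \left(-2\right) 4 = -8$)
$x = -29$ ($x = 3 \left(-5 - 2\right) - 8 = 3 \left(-7\right) - 8 = -21 - 8 = -29$)
$X{\left(Z,v \right)} = -14352$ ($X{\left(Z,v \right)} = \left(-63 - 93\right) \left(-29 + 11^{2}\right) = - 156 \left(-29 + 121\right) = \left(-156\right) 92 = -14352$)
$\frac{-34131 - 21202}{X{\left(106,153 \right)} - 4683} = \frac{-34131 - 21202}{-14352 - 4683} = - \frac{55333}{-19035} = \left(-55333\right) \left(- \frac{1}{19035}\right) = \frac{55333}{19035}$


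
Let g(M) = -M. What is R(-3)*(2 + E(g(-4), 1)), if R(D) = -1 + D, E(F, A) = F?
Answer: -24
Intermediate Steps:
R(-3)*(2 + E(g(-4), 1)) = (-1 - 3)*(2 - 1*(-4)) = -4*(2 + 4) = -4*6 = -24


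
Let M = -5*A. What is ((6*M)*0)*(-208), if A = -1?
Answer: 0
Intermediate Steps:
M = 5 (M = -5*(-1) = 5)
((6*M)*0)*(-208) = ((6*5)*0)*(-208) = (30*0)*(-208) = 0*(-208) = 0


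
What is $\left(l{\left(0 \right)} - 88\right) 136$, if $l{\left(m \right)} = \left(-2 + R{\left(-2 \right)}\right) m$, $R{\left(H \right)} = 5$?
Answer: $-11968$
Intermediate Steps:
$l{\left(m \right)} = 3 m$ ($l{\left(m \right)} = \left(-2 + 5\right) m = 3 m$)
$\left(l{\left(0 \right)} - 88\right) 136 = \left(3 \cdot 0 - 88\right) 136 = \left(0 - 88\right) 136 = \left(-88\right) 136 = -11968$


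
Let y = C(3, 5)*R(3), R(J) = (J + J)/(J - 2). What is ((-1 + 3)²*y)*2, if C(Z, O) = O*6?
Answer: 1440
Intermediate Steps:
C(Z, O) = 6*O
R(J) = 2*J/(-2 + J) (R(J) = (2*J)/(-2 + J) = 2*J/(-2 + J))
y = 180 (y = (6*5)*(2*3/(-2 + 3)) = 30*(2*3/1) = 30*(2*3*1) = 30*6 = 180)
((-1 + 3)²*y)*2 = ((-1 + 3)²*180)*2 = (2²*180)*2 = (4*180)*2 = 720*2 = 1440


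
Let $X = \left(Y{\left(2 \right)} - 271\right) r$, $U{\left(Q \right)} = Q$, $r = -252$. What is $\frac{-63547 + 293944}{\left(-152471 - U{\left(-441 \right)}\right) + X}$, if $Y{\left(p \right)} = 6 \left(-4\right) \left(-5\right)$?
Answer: $- \frac{230397}{113978} \approx -2.0214$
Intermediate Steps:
$Y{\left(p \right)} = 120$ ($Y{\left(p \right)} = \left(-24\right) \left(-5\right) = 120$)
$X = 38052$ ($X = \left(120 - 271\right) \left(-252\right) = \left(-151\right) \left(-252\right) = 38052$)
$\frac{-63547 + 293944}{\left(-152471 - U{\left(-441 \right)}\right) + X} = \frac{-63547 + 293944}{\left(-152471 - -441\right) + 38052} = \frac{230397}{\left(-152471 + 441\right) + 38052} = \frac{230397}{-152030 + 38052} = \frac{230397}{-113978} = 230397 \left(- \frac{1}{113978}\right) = - \frac{230397}{113978}$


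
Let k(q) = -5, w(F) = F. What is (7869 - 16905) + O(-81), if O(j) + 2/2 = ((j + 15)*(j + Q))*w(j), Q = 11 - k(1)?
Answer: -356527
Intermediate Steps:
Q = 16 (Q = 11 - 1*(-5) = 11 + 5 = 16)
O(j) = -1 + j*(15 + j)*(16 + j) (O(j) = -1 + ((j + 15)*(j + 16))*j = -1 + ((15 + j)*(16 + j))*j = -1 + j*(15 + j)*(16 + j))
(7869 - 16905) + O(-81) = (7869 - 16905) + (-1 + (-81)**3 + 31*(-81)**2 + 240*(-81)) = -9036 + (-1 - 531441 + 31*6561 - 19440) = -9036 + (-1 - 531441 + 203391 - 19440) = -9036 - 347491 = -356527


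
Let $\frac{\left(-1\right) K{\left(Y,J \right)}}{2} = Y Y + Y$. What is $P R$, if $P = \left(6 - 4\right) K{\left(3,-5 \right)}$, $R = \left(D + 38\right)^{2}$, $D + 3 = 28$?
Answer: $-190512$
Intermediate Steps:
$D = 25$ ($D = -3 + 28 = 25$)
$K{\left(Y,J \right)} = - 2 Y - 2 Y^{2}$ ($K{\left(Y,J \right)} = - 2 \left(Y Y + Y\right) = - 2 \left(Y^{2} + Y\right) = - 2 \left(Y + Y^{2}\right) = - 2 Y - 2 Y^{2}$)
$R = 3969$ ($R = \left(25 + 38\right)^{2} = 63^{2} = 3969$)
$P = -48$ ($P = \left(6 - 4\right) \left(\left(-2\right) 3 \left(1 + 3\right)\right) = \left(6 - 4\right) \left(\left(-2\right) 3 \cdot 4\right) = 2 \left(-24\right) = -48$)
$P R = \left(-48\right) 3969 = -190512$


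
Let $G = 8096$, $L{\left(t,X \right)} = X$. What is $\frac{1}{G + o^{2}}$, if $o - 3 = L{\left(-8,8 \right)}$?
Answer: $\frac{1}{8217} \approx 0.0001217$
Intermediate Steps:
$o = 11$ ($o = 3 + 8 = 11$)
$\frac{1}{G + o^{2}} = \frac{1}{8096 + 11^{2}} = \frac{1}{8096 + 121} = \frac{1}{8217}$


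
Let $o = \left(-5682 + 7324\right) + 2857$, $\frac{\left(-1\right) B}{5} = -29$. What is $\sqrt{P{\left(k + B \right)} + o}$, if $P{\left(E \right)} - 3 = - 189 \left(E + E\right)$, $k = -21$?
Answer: $i \sqrt{42370} \approx 205.84 i$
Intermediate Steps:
$B = 145$ ($B = \left(-5\right) \left(-29\right) = 145$)
$P{\left(E \right)} = 3 - 378 E$ ($P{\left(E \right)} = 3 - 189 \left(E + E\right) = 3 - 189 \cdot 2 E = 3 - 378 E$)
$o = 4499$ ($o = 1642 + 2857 = 4499$)
$\sqrt{P{\left(k + B \right)} + o} = \sqrt{\left(3 - 378 \left(-21 + 145\right)\right) + 4499} = \sqrt{\left(3 - 46872\right) + 4499} = \sqrt{-46869 + 4499} = \sqrt{-42370} = i \sqrt{42370}$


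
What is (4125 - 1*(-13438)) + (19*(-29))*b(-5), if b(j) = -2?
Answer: 18665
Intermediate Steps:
(4125 - 1*(-13438)) + (19*(-29))*b(-5) = (4125 - 1*(-13438)) + (19*(-29))*(-2) = (4125 + 13438) - 551*(-2) = 17563 + 1102 = 18665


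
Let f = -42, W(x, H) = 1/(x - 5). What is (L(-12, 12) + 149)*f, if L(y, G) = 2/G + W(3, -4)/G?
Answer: -25053/4 ≈ -6263.3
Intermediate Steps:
W(x, H) = 1/(-5 + x)
L(y, G) = 3/(2*G) (L(y, G) = 2/G + 1/((-5 + 3)*G) = 2/G + 1/((-2)*G) = 2/G - 1/(2*G) = 3/(2*G))
(L(-12, 12) + 149)*f = ((3/2)/12 + 149)*(-42) = ((3/2)*(1/12) + 149)*(-42) = (⅛ + 149)*(-42) = (1193/8)*(-42) = -25053/4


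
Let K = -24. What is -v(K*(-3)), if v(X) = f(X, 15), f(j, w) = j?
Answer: -72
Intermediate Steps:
v(X) = X
-v(K*(-3)) = -(-24)*(-3) = -1*72 = -72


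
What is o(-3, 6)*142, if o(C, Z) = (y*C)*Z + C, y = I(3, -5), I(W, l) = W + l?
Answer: 4686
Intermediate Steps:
y = -2 (y = 3 - 5 = -2)
o(C, Z) = C - 2*C*Z (o(C, Z) = (-2*C)*Z + C = -2*C*Z + C = C - 2*C*Z)
o(-3, 6)*142 = -3*(1 - 2*6)*142 = -3*(1 - 12)*142 = -3*(-11)*142 = 33*142 = 4686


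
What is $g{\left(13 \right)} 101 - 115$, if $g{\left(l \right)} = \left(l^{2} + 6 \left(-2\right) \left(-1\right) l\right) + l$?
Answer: $34023$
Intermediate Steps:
$g{\left(l \right)} = l^{2} + 13 l$ ($g{\left(l \right)} = \left(l^{2} + \left(-12\right) \left(-1\right) l\right) + l = \left(l^{2} + 12 l\right) + l = l^{2} + 13 l$)
$g{\left(13 \right)} 101 - 115 = 13 \left(13 + 13\right) 101 - 115 = 13 \cdot 26 \cdot 101 - 115 = 338 \cdot 101 - 115 = 34138 - 115 = 34023$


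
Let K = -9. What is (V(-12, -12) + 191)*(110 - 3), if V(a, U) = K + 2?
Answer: 19688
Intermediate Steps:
V(a, U) = -7 (V(a, U) = -9 + 2 = -7)
(V(-12, -12) + 191)*(110 - 3) = (-7 + 191)*(110 - 3) = 184*107 = 19688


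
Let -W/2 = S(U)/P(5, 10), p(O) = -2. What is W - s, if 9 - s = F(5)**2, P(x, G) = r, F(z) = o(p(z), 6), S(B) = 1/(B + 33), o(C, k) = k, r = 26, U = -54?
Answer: 7372/273 ≈ 27.004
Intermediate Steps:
S(B) = 1/(33 + B)
F(z) = 6
P(x, G) = 26
s = -27 (s = 9 - 1*6**2 = 9 - 1*36 = 9 - 36 = -27)
W = 1/273 (W = -2/((33 - 54)*26) = -2/((-21)*26) = -(-2)/(21*26) = -2*(-1/546) = 1/273 ≈ 0.0036630)
W - s = 1/273 - 1*(-27) = 1/273 + 27 = 7372/273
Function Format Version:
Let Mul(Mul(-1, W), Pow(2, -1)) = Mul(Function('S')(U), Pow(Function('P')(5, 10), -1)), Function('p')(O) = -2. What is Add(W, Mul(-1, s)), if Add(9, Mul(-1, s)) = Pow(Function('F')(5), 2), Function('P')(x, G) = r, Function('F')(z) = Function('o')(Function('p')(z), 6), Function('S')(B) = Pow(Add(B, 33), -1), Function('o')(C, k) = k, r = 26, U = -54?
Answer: Rational(7372, 273) ≈ 27.004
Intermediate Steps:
Function('S')(B) = Pow(Add(33, B), -1)
Function('F')(z) = 6
Function('P')(x, G) = 26
s = -27 (s = Add(9, Mul(-1, Pow(6, 2))) = Add(9, Mul(-1, 36)) = Add(9, -36) = -27)
W = Rational(1, 273) (W = Mul(-2, Mul(Pow(Add(33, -54), -1), Pow(26, -1))) = Mul(-2, Mul(Pow(-21, -1), Rational(1, 26))) = Mul(-2, Mul(Rational(-1, 21), Rational(1, 26))) = Mul(-2, Rational(-1, 546)) = Rational(1, 273) ≈ 0.0036630)
Add(W, Mul(-1, s)) = Add(Rational(1, 273), Mul(-1, -27)) = Add(Rational(1, 273), 27) = Rational(7372, 273)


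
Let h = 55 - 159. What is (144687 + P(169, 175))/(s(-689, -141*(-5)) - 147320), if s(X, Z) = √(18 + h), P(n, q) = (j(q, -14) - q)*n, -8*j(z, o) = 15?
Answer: -16911617815/21703182486 - 918361*I*√86/173625459888 ≈ -0.77922 - 4.9051e-5*I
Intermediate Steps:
h = -104
j(z, o) = -15/8 (j(z, o) = -⅛*15 = -15/8)
P(n, q) = n*(-15/8 - q) (P(n, q) = (-15/8 - q)*n = n*(-15/8 - q))
s(X, Z) = I*√86 (s(X, Z) = √(18 - 104) = √(-86) = I*√86)
(144687 + P(169, 175))/(s(-689, -141*(-5)) - 147320) = (144687 - ⅛*169*(15 + 8*175))/(I*√86 - 147320) = (144687 - ⅛*169*(15 + 1400))/(-147320 + I*√86) = (144687 - ⅛*169*1415)/(-147320 + I*√86) = (144687 - 239135/8)/(-147320 + I*√86) = 918361/(8*(-147320 + I*√86))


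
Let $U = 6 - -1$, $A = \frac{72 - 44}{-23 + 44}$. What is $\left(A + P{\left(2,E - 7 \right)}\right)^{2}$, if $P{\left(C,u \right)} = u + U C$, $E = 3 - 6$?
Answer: $\frac{256}{9} \approx 28.444$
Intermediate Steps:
$E = -3$ ($E = 3 - 6 = -3$)
$A = \frac{4}{3}$ ($A = \frac{28}{21} = 28 \cdot \frac{1}{21} = \frac{4}{3} \approx 1.3333$)
$U = 7$ ($U = 6 + 1 = 7$)
$P{\left(C,u \right)} = u + 7 C$
$\left(A + P{\left(2,E - 7 \right)}\right)^{2} = \left(\frac{4}{3} + \left(\left(-3 - 7\right) + 7 \cdot 2\right)\right)^{2} = \left(\frac{4}{3} + \left(\left(-3 - 7\right) + 14\right)\right)^{2} = \left(\frac{4}{3} + \left(-10 + 14\right)\right)^{2} = \left(\frac{4}{3} + 4\right)^{2} = \left(\frac{16}{3}\right)^{2} = \frac{256}{9}$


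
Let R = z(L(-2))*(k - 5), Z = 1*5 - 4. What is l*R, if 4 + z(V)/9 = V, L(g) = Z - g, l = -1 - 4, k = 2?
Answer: -135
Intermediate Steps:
Z = 1 (Z = 5 - 4 = 1)
l = -5
L(g) = 1 - g
z(V) = -36 + 9*V
R = 27 (R = (-36 + 9*(1 - 1*(-2)))*(2 - 5) = (-36 + 9*(1 + 2))*(-3) = (-36 + 9*3)*(-3) = (-36 + 27)*(-3) = -9*(-3) = 27)
l*R = -5*27 = -135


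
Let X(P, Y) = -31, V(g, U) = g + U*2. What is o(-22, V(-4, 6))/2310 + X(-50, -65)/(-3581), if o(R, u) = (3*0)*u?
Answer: 31/3581 ≈ 0.0086568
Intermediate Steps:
V(g, U) = g + 2*U
o(R, u) = 0 (o(R, u) = 0*u = 0)
o(-22, V(-4, 6))/2310 + X(-50, -65)/(-3581) = 0/2310 - 31/(-3581) = 0*(1/2310) - 31*(-1/3581) = 0 + 31/3581 = 31/3581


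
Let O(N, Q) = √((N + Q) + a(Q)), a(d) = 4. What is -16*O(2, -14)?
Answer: -32*I*√2 ≈ -45.255*I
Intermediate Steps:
O(N, Q) = √(4 + N + Q) (O(N, Q) = √((N + Q) + 4) = √(4 + N + Q))
-16*O(2, -14) = -16*√(4 + 2 - 14) = -32*I*√2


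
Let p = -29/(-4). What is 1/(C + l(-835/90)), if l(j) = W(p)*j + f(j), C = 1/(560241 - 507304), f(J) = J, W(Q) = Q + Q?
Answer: -1905732/274054813 ≈ -0.0069538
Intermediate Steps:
p = 29/4 (p = -29*(-¼) = 29/4 ≈ 7.2500)
W(Q) = 2*Q
C = 1/52937 ≈ 1.8890e-5
l(j) = 31*j/2 (l(j) = (2*(29/4))*j + j = 29*j/2 + j = 31*j/2)
1/(C + l(-835/90)) = 1/(1/52937 + 31*(-835/90)/2) = 1/(1/52937 + 31*(-835*1/90)/2) = 1/(1/52937 + (31/2)*(-167/18)) = 1/(1/52937 - 5177/36) = 1/(-274054813/1905732) = -1905732/274054813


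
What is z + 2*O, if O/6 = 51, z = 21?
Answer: 633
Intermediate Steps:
O = 306 (O = 6*51 = 306)
z + 2*O = 21 + 2*306 = 21 + 612 = 633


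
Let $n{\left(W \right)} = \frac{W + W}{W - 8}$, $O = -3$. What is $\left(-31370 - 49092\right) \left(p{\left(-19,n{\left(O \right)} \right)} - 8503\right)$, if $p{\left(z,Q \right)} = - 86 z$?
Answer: $552693478$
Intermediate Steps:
$n{\left(W \right)} = \frac{2 W}{-8 + W}$
$\left(-31370 - 49092\right) \left(p{\left(-19,n{\left(O \right)} \right)} - 8503\right) = \left(-31370 - 49092\right) \left(\left(-86\right) \left(-19\right) - 8503\right) = - 80462 \left(1634 - 8503\right) = \left(-80462\right) \left(-6869\right) = 552693478$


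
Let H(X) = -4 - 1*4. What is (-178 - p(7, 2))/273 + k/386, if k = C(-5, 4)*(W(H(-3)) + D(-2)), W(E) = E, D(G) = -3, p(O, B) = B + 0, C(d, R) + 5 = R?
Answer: -22159/35126 ≈ -0.63084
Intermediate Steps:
C(d, R) = -5 + R
p(O, B) = B
H(X) = -8 (H(X) = -4 - 4 = -8)
k = 11 (k = (-5 + 4)*(-8 - 3) = -1*(-11) = 11)
(-178 - p(7, 2))/273 + k/386 = (-178 - 1*2)/273 + 11/386 = (-178 - 2)*(1/273) + 11*(1/386) = -180*1/273 + 11/386 = -60/91 + 11/386 = -22159/35126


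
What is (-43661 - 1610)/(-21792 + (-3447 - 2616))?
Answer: 45271/27855 ≈ 1.6252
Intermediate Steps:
(-43661 - 1610)/(-21792 + (-3447 - 2616)) = -45271/(-21792 - 6063) = -45271/(-27855) = -45271*(-1/27855) = 45271/27855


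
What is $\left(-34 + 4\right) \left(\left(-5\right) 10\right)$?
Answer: $1500$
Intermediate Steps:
$\left(-34 + 4\right) \left(\left(-5\right) 10\right) = \left(-30\right) \left(-50\right) = 1500$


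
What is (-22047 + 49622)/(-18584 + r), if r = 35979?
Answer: 5515/3479 ≈ 1.5852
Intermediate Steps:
(-22047 + 49622)/(-18584 + r) = (-22047 + 49622)/(-18584 + 35979) = 27575/17395 = 27575*(1/17395) = 5515/3479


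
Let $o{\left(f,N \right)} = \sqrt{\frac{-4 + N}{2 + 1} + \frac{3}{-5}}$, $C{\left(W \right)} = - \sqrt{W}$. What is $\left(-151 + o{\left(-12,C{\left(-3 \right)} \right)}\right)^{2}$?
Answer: $\frac{\left(2265 - \sqrt{15} \sqrt{-29 - 5 i \sqrt{3}}\right)^{2}}{225} \approx 22737.0 + 423.89 i$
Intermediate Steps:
$o{\left(f,N \right)} = \sqrt{- \frac{29}{15} + \frac{N}{3}}$ ($o{\left(f,N \right)} = \sqrt{\frac{-4 + N}{3} + 3 \left(- \frac{1}{5}\right)} = \sqrt{\left(-4 + N\right) \frac{1}{3} - \frac{3}{5}} = \sqrt{\left(- \frac{4}{3} + \frac{N}{3}\right) - \frac{3}{5}} = \sqrt{- \frac{29}{15} + \frac{N}{3}}$)
$\left(-151 + o{\left(-12,C{\left(-3 \right)} \right)}\right)^{2} = \left(-151 + \frac{\sqrt{-435 + 75 \left(- \sqrt{-3}\right)}}{15}\right)^{2} = \left(-151 + \frac{\sqrt{-435 + 75 \left(- i \sqrt{3}\right)}}{15}\right)^{2} = \left(-151 + \frac{\sqrt{-435 - 75 i \sqrt{3}}}{15}\right)^{2}$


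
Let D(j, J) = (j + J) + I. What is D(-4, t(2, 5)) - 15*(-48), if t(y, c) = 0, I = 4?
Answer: 720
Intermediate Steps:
D(j, J) = 4 + J + j (D(j, J) = (j + J) + 4 = (J + j) + 4 = 4 + J + j)
D(-4, t(2, 5)) - 15*(-48) = (4 + 0 - 4) - 15*(-48) = 0 + 720 = 720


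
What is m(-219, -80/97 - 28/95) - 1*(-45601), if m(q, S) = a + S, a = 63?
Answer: 420783444/9215 ≈ 45663.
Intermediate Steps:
m(q, S) = 63 + S
m(-219, -80/97 - 28/95) - 1*(-45601) = (63 + (-80/97 - 28/95)) - 1*(-45601) = (63 + (-80*1/97 - 28*1/95)) + 45601 = (63 + (-80/97 - 28/95)) + 45601 = (63 - 10316/9215) + 45601 = 570229/9215 + 45601 = 420783444/9215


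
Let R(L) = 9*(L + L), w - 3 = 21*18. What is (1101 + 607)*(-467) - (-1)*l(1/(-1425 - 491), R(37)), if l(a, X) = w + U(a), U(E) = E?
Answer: -1527540581/1916 ≈ -7.9726e+5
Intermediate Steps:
w = 381 (w = 3 + 21*18 = 3 + 378 = 381)
R(L) = 18*L (R(L) = 9*(2*L) = 18*L)
l(a, X) = 381 + a
(1101 + 607)*(-467) - (-1)*l(1/(-1425 - 491), R(37)) = (1101 + 607)*(-467) - (-1)*(381 + 1/(-1425 - 491)) = 1708*(-467) - (-1)*(381 + 1/(-1916)) = -797636 - (-1)*(381 - 1/1916) = -797636 - (-1)*729995/1916 = -797636 - 1*(-729995/1916) = -797636 + 729995/1916 = -1527540581/1916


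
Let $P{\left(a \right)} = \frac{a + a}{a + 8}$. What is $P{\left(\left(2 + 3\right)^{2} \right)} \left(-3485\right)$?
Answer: $- \frac{174250}{33} \approx -5280.3$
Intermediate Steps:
$P{\left(a \right)} = \frac{2 a}{8 + a}$
$P{\left(\left(2 + 3\right)^{2} \right)} \left(-3485\right) = \frac{2 \left(2 + 3\right)^{2}}{8 + \left(2 + 3\right)^{2}} \left(-3485\right) = \frac{2 \cdot 5^{2}}{8 + 5^{2}} \left(-3485\right) = 2 \cdot 25 \frac{1}{8 + 25} \left(-3485\right) = 2 \cdot 25 \cdot \frac{1}{33} \left(-3485\right) = \frac{50}{33} \left(-3485\right) = - \frac{174250}{33}$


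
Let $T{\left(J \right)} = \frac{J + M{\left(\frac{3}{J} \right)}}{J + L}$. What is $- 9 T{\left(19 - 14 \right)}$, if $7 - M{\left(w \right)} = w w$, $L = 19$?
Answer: $- \frac{873}{200} \approx -4.365$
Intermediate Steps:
$M{\left(w \right)} = 7 - w^{2}$ ($M{\left(w \right)} = 7 - w w = 7 - w^{2}$)
$T{\left(J \right)} = \frac{7 + J - \frac{9}{J^{2}}}{19 + J}$ ($T{\left(J \right)} = \frac{J - \left(-7 + \left(\frac{3}{J}\right)^{2}\right)}{J + 19} = \frac{J + \left(7 - \frac{9}{J^{2}}\right)}{19 + J} = \frac{7 + J - \frac{9}{J^{2}}}{19 + J}$)
$- 9 T{\left(19 - 14 \right)} = - 9 \frac{-9 + \left(19 - 14\right)^{2} \left(7 + \left(19 - 14\right)\right)}{\left(19 - 14\right)^{2} \left(19 + \left(19 - 14\right)\right)} = - 9 \frac{-9 + 5^{2} \left(7 + 5\right)}{25 \left(19 + 5\right)} = - 9 \frac{-9 + 25 \cdot 12}{25 \cdot 24} = - 9 \cdot \frac{1}{25} \cdot \frac{1}{24} \left(-9 + 300\right) = - 9 \cdot \frac{1}{25} \cdot \frac{1}{24} \cdot 291 = \left(-9\right) \frac{97}{200} = - \frac{873}{200}$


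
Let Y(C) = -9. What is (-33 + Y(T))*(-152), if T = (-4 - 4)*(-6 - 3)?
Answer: 6384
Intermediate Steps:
T = 72 (T = -8*(-9) = 72)
(-33 + Y(T))*(-152) = (-33 - 9)*(-152) = -42*(-152) = 6384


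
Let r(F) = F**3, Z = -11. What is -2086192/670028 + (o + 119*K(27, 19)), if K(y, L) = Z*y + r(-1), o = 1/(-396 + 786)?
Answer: -2316855197473/65327730 ≈ -35465.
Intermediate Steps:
o = 1/390 ≈ 0.0025641
K(y, L) = -1 - 11*y (K(y, L) = -11*y + (-1)**3 = -11*y - 1 = -1 - 11*y)
-2086192/670028 + (o + 119*K(27, 19)) = -2086192/670028 + (1/390 + 119*(-1 - 11*27)) = -2086192*1/670028 + (1/390 + 119*(-1 - 297)) = -521548/167507 + (1/390 + 119*(-298)) = -521548/167507 + (1/390 - 35462) = -521548/167507 - 13830179/390 = -2316855197473/65327730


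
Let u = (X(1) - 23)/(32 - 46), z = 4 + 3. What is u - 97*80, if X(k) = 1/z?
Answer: -380160/49 ≈ -7758.4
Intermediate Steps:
z = 7
X(k) = 1/7
u = 80/49 (u = (1/7 - 23)/(32 - 46) = -160/7/(-14) = -160/7*(-1/14) = 80/49 ≈ 1.6327)
u - 97*80 = 80/49 - 97*80 = 80/49 - 7760 = -380160/49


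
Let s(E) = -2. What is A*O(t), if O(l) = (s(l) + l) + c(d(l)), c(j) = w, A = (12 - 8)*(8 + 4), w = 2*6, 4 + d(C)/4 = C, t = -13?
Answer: -144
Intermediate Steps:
d(C) = -16 + 4*C
w = 12
A = 48 (A = 4*12 = 48)
c(j) = 12
O(l) = 10 + l (O(l) = (-2 + l) + 12 = 10 + l)
A*O(t) = 48*(10 - 13) = 48*(-3) = -144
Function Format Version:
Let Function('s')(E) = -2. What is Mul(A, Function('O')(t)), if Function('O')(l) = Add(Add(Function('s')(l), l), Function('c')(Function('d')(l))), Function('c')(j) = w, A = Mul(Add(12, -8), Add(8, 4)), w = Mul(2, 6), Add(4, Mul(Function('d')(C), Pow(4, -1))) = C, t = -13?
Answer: -144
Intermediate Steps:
Function('d')(C) = Add(-16, Mul(4, C))
w = 12
A = 48 (A = Mul(4, 12) = 48)
Function('c')(j) = 12
Function('O')(l) = Add(10, l) (Function('O')(l) = Add(Add(-2, l), 12) = Add(10, l))
Mul(A, Function('O')(t)) = Mul(48, Add(10, -13)) = Mul(48, -3) = -144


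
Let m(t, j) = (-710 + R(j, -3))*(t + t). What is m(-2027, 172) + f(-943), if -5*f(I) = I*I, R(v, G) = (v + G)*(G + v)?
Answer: -565429019/5 ≈ -1.1309e+8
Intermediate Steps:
R(v, G) = (G + v)² (R(v, G) = (G + v)*(G + v) = (G + v)²)
m(t, j) = 2*t*(-710 + (-3 + j)²) (m(t, j) = (-710 + (-3 + j)²)*(t + t) = (-710 + (-3 + j)²)*(2*t) = 2*t*(-710 + (-3 + j)²))
f(I) = -I²/5 (f(I) = -I*I/5 = -I²/5)
m(-2027, 172) + f(-943) = 2*(-2027)*(-710 + (-3 + 172)²) - ⅕*(-943)² = 2*(-2027)*(-710 + 169²) - ⅕*889249 = 2*(-2027)*(-710 + 28561) - 889249/5 = 2*(-2027)*27851 - 889249/5 = -112907954 - 889249/5 = -565429019/5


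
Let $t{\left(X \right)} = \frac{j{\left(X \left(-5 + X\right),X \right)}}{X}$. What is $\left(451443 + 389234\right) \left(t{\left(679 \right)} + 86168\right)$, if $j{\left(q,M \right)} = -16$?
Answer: $\frac{49186376993912}{679} \approx 7.2439 \cdot 10^{10}$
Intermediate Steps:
$t{\left(X \right)} = - \frac{16}{X}$
$\left(451443 + 389234\right) \left(t{\left(679 \right)} + 86168\right) = \left(451443 + 389234\right) \left(- \frac{16}{679} + 86168\right) = 840677 \left(\left(-16\right) \frac{1}{679} + 86168\right) = 840677 \left(- \frac{16}{679} + 86168\right) = 840677 \cdot \frac{58508056}{679} = \frac{49186376993912}{679}$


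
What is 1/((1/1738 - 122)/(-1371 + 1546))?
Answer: -60830/42407 ≈ -1.4344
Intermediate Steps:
1/((1/1738 - 122)/(-1371 + 1546)) = 1/((1/1738 - 122)/175) = 1/(-212035/1738*1/175) = 1/(-42407/60830) = -60830/42407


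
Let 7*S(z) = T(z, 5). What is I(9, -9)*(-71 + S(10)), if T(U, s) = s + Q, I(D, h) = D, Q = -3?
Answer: -4455/7 ≈ -636.43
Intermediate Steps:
T(U, s) = -3 + s (T(U, s) = s - 3 = -3 + s)
S(z) = 2/7 (S(z) = (-3 + 5)/7 = (⅐)*2 = 2/7)
I(9, -9)*(-71 + S(10)) = 9*(-71 + 2/7) = 9*(-495/7) = -4455/7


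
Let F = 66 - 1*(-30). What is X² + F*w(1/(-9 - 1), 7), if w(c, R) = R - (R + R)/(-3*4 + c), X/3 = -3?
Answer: 104553/121 ≈ 864.07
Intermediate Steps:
X = -9 (X = 3*(-3) = -9)
F = 96 (F = 66 + 30 = 96)
w(c, R) = R - 2*R/(-12 + c)
X² + F*w(1/(-9 - 1), 7) = (-9)² + 96*(7*(-14 + 1/(-9 - 1))/(-12 + 1/(-9 - 1))) = 81 + 96*(7*(-14 + 1/(-10))/(-12 + 1/(-10))) = 81 + 96*(7*(-14 - ⅒)/(-12 - ⅒)) = 81 + 96*(7*(-141/10)/(-121/10)) = 81 + 96*(7*(-10/121)*(-141/10)) = 81 + 96*(987/121) = 81 + 94752/121 = 104553/121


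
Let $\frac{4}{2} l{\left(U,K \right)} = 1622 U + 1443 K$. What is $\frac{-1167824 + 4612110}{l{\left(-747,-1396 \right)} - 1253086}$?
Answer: $- \frac{3444286}{2866117} \approx -1.2017$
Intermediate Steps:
$l{\left(U,K \right)} = 811 U + \frac{1443 K}{2}$ ($l{\left(U,K \right)} = \frac{1622 U + 1443 K}{2} = \frac{1443 K + 1622 U}{2} = 811 U + \frac{1443 K}{2}$)
$\frac{-1167824 + 4612110}{l{\left(-747,-1396 \right)} - 1253086} = \frac{-1167824 + 4612110}{\left(811 \left(-747\right) + \frac{1443}{2} \left(-1396\right)\right) - 1253086} = \frac{3444286}{\left(-605817 - 1007214\right) - 1253086} = \frac{3444286}{-1613031 - 1253086} = \frac{3444286}{-2866117} = 3444286 \left(- \frac{1}{2866117}\right) = - \frac{3444286}{2866117}$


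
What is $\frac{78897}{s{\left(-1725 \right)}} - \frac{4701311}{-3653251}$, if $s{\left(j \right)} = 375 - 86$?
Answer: $\frac{1002038834}{3653251} \approx 274.29$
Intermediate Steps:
$s{\left(j \right)} = 289$
$\frac{78897}{s{\left(-1725 \right)}} - \frac{4701311}{-3653251} = \frac{78897}{289} - \frac{4701311}{-3653251} = 78897 \cdot \frac{1}{289} - - \frac{4701311}{3653251} = 273 + \frac{4701311}{3653251} = \frac{1002038834}{3653251}$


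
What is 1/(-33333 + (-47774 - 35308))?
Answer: -1/116415 ≈ -8.5900e-6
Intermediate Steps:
1/(-33333 + (-47774 - 35308)) = 1/(-33333 - 83082) = 1/(-116415) = -1/116415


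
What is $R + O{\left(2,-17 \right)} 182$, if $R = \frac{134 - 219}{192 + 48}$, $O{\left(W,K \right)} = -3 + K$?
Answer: $- \frac{174737}{48} \approx -3640.4$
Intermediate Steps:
$R = - \frac{17}{48}$ ($R = - \frac{85}{240} = \left(-85\right) \frac{1}{240} = - \frac{17}{48} \approx -0.35417$)
$R + O{\left(2,-17 \right)} 182 = - \frac{17}{48} + \left(-3 - 17\right) 182 = - \frac{17}{48} - 3640 = - \frac{174737}{48}$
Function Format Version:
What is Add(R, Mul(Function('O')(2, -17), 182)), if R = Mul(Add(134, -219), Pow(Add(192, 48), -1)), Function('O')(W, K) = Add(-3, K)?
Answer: Rational(-174737, 48) ≈ -3640.4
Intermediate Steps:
R = Rational(-17, 48) (R = Mul(-85, Pow(240, -1)) = Mul(-85, Rational(1, 240)) = Rational(-17, 48) ≈ -0.35417)
Add(R, Mul(Function('O')(2, -17), 182)) = Add(Rational(-17, 48), Mul(Add(-3, -17), 182)) = Add(Rational(-17, 48), Mul(-20, 182)) = Add(Rational(-17, 48), -3640) = Rational(-174737, 48)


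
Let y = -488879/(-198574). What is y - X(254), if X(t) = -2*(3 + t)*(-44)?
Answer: -4490460705/198574 ≈ -22614.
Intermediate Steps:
X(t) = 264 + 88*t (X(t) = (-6 - 2*t)*(-44) = 264 + 88*t)
y = 488879/198574 (y = -488879*(-1/198574) = 488879/198574 ≈ 2.4619)
y - X(254) = 488879/198574 - (264 + 88*254) = 488879/198574 - (264 + 22352) = 488879/198574 - 1*22616 = 488879/198574 - 22616 = -4490460705/198574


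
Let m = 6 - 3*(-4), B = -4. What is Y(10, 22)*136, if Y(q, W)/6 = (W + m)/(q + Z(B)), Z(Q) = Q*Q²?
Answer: -5440/9 ≈ -604.44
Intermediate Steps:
m = 18 (m = 6 + 12 = 18)
Z(Q) = Q³
Y(q, W) = 6*(18 + W)/(-64 + q) (Y(q, W) = 6*((W + 18)/(q + (-4)³)) = 6*((18 + W)/(q - 64)) = 6*((18 + W)/(-64 + q)) = 6*(18 + W)/(-64 + q))
Y(10, 22)*136 = (6*(18 + 22)/(-64 + 10))*136 = (6*40/(-54))*136 = (6*(-1/54)*40)*136 = -40/9*136 = -5440/9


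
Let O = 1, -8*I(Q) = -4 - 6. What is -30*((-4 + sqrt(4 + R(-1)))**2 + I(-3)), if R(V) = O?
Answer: -1335/2 + 240*sqrt(5) ≈ -130.84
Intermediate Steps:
I(Q) = 5/4 (I(Q) = -(-4 - 6)/8 = -1/8*(-10) = 5/4)
R(V) = 1
-30*((-4 + sqrt(4 + R(-1)))**2 + I(-3)) = -30*((-4 + sqrt(4 + 1))**2 + 5/4) = -30*((-4 + sqrt(5))**2 + 5/4) = -30*(5/4 + (-4 + sqrt(5))**2) = -75/2 - 30*(-4 + sqrt(5))**2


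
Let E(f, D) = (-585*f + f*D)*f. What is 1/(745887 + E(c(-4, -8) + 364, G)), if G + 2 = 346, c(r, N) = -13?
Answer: -1/28945554 ≈ -3.4548e-8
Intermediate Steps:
G = 344 (G = -2 + 346 = 344)
E(f, D) = f*(-585*f + D*f) (E(f, D) = (-585*f + D*f)*f = f*(-585*f + D*f))
1/(745887 + E(c(-4, -8) + 364, G)) = 1/(745887 + (-13 + 364)²*(-585 + 344)) = 1/(745887 + 351²*(-241)) = 1/(745887 + 123201*(-241)) = 1/(745887 - 29691441) = 1/(-28945554) = -1/28945554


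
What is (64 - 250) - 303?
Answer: -489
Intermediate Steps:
(64 - 250) - 303 = -186 - 303 = -489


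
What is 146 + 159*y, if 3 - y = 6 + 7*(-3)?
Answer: 3008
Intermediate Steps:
y = 18 (y = 3 - (6 + 7*(-3)) = 3 - (6 - 21) = 3 - 1*(-15) = 3 + 15 = 18)
146 + 159*y = 146 + 159*18 = 146 + 2862 = 3008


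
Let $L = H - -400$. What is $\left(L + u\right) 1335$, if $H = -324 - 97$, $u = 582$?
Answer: $748935$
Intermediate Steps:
$H = -421$ ($H = -324 - 97 = -421$)
$L = -21$ ($L = -421 - -400 = -421 + 400 = -21$)
$\left(L + u\right) 1335 = \left(-21 + 582\right) 1335 = 561 \cdot 1335 = 748935$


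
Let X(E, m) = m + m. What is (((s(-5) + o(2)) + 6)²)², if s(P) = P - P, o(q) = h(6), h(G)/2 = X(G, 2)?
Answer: 38416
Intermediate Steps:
X(E, m) = 2*m
h(G) = 8 (h(G) = 2*(2*2) = 2*4 = 8)
o(q) = 8
s(P) = 0
(((s(-5) + o(2)) + 6)²)² = (((0 + 8) + 6)²)² = ((8 + 6)²)² = (14²)² = 196² = 38416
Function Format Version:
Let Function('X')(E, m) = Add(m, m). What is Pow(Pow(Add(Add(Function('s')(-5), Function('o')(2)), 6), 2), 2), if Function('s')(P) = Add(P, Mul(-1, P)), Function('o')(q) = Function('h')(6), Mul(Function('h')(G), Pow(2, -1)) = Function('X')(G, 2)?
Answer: 38416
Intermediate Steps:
Function('X')(E, m) = Mul(2, m)
Function('h')(G) = 8 (Function('h')(G) = Mul(2, Mul(2, 2)) = Mul(2, 4) = 8)
Function('o')(q) = 8
Function('s')(P) = 0
Pow(Pow(Add(Add(Function('s')(-5), Function('o')(2)), 6), 2), 2) = Pow(Pow(Add(Add(0, 8), 6), 2), 2) = Pow(Pow(Add(8, 6), 2), 2) = Pow(Pow(14, 2), 2) = Pow(196, 2) = 38416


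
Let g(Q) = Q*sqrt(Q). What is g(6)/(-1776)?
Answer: -sqrt(6)/296 ≈ -0.0082753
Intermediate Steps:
g(Q) = Q**(3/2)
g(6)/(-1776) = 6**(3/2)/(-1776) = -sqrt(6)/296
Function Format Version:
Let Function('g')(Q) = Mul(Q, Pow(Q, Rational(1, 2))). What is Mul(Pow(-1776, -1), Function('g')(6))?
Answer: Mul(Rational(-1, 296), Pow(6, Rational(1, 2))) ≈ -0.0082753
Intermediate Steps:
Function('g')(Q) = Pow(Q, Rational(3, 2))
Mul(Pow(-1776, -1), Function('g')(6)) = Mul(Pow(-1776, -1), Pow(6, Rational(3, 2))) = Mul(Rational(-1, 1776), Mul(6, Pow(6, Rational(1, 2)))) = Mul(Rational(-1, 296), Pow(6, Rational(1, 2)))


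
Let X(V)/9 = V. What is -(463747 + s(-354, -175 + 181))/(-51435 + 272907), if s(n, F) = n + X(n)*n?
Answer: -1591237/221472 ≈ -7.1848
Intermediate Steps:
X(V) = 9*V
s(n, F) = n + 9*n² (s(n, F) = n + (9*n)*n = n + 9*n²)
-(463747 + s(-354, -175 + 181))/(-51435 + 272907) = -(463747 - 354*(1 + 9*(-354)))/(-51435 + 272907) = -(463747 - 354*(1 - 3186))/221472 = -(463747 - 354*(-3185))/221472 = -(463747 + 1127490)/221472 = -1591237/221472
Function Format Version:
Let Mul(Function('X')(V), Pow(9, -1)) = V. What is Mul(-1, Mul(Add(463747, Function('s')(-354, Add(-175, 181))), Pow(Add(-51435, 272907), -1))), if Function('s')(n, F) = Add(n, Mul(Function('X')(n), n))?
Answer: Rational(-1591237, 221472) ≈ -7.1848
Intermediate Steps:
Function('X')(V) = Mul(9, V)
Function('s')(n, F) = Add(n, Mul(9, Pow(n, 2))) (Function('s')(n, F) = Add(n, Mul(Mul(9, n), n)) = Add(n, Mul(9, Pow(n, 2))))
Mul(-1, Mul(Add(463747, Function('s')(-354, Add(-175, 181))), Pow(Add(-51435, 272907), -1))) = Mul(-1, Mul(Add(463747, Mul(-354, Add(1, Mul(9, -354)))), Pow(Add(-51435, 272907), -1))) = Mul(-1, Mul(Add(463747, Mul(-354, Add(1, -3186))), Pow(221472, -1))) = Mul(-1, Mul(Add(463747, Mul(-354, -3185)), Rational(1, 221472))) = Mul(-1, Mul(Add(463747, 1127490), Rational(1, 221472))) = Mul(-1, Mul(1591237, Rational(1, 221472))) = Mul(-1, Rational(1591237, 221472)) = Rational(-1591237, 221472)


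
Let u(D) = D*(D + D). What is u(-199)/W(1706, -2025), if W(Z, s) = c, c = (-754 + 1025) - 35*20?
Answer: -79202/429 ≈ -184.62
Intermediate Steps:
c = -429 (c = 271 - 700 = -429)
W(Z, s) = -429
u(D) = 2*D² (u(D) = D*(2*D) = 2*D²)
u(-199)/W(1706, -2025) = (2*(-199)²)/(-429) = (2*39601)*(-1/429) = 79202*(-1/429) = -79202/429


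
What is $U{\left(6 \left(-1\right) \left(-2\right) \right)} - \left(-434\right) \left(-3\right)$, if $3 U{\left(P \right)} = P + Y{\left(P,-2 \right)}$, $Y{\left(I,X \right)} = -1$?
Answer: $- \frac{3895}{3} \approx -1298.3$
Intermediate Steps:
$U{\left(P \right)} = - \frac{1}{3} + \frac{P}{3}$ ($U{\left(P \right)} = \frac{P - 1}{3} = \frac{-1 + P}{3} = - \frac{1}{3} + \frac{P}{3}$)
$U{\left(6 \left(-1\right) \left(-2\right) \right)} - \left(-434\right) \left(-3\right) = \left(- \frac{1}{3} + \frac{6 \left(-1\right) \left(-2\right)}{3}\right) - \left(-434\right) \left(-3\right) = \left(- \frac{1}{3} + \frac{\left(-6\right) \left(-2\right)}{3}\right) - 1302 = \left(- \frac{1}{3} + \frac{1}{3} \cdot 12\right) - 1302 = \left(- \frac{1}{3} + 4\right) - 1302 = \frac{11}{3} - 1302 = - \frac{3895}{3}$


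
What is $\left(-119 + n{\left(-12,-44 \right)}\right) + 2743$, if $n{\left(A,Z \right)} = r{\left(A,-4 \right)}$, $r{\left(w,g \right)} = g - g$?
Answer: $2624$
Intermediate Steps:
$r{\left(w,g \right)} = 0$
$n{\left(A,Z \right)} = 0$
$\left(-119 + n{\left(-12,-44 \right)}\right) + 2743 = \left(-119 + 0\right) + 2743 = -119 + 2743 = 2624$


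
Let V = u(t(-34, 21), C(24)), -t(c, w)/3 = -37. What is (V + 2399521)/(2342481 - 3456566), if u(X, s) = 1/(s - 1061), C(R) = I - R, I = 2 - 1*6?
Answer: -2613078368/1213238565 ≈ -2.1538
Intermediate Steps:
I = -4 (I = 2 - 6 = -4)
C(R) = -4 - R
t(c, w) = 111 (t(c, w) = -3*(-37) = 111)
u(X, s) = 1/(-1061 + s)
V = -1/1089 (V = 1/(-1061 + (-4 - 1*24)) = 1/(-1061 + (-4 - 24)) = 1/(-1061 - 28) = 1/(-1089) = -1/1089 ≈ -0.00091827)
(V + 2399521)/(2342481 - 3456566) = (-1/1089 + 2399521)/(2342481 - 3456566) = (2613078368/1089)/(-1114085) = (2613078368/1089)*(-1/1114085) = -2613078368/1213238565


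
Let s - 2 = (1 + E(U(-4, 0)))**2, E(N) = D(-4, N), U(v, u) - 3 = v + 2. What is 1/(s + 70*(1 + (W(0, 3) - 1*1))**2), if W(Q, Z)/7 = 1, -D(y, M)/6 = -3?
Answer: 1/3793 ≈ 0.00026364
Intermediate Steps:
D(y, M) = 18 (D(y, M) = -6*(-3) = 18)
W(Q, Z) = 7 (W(Q, Z) = 7*1 = 7)
U(v, u) = 5 + v (U(v, u) = 3 + (v + 2) = 3 + (2 + v) = 5 + v)
E(N) = 18
s = 363 (s = 2 + (1 + 18)**2 = 2 + 19**2 = 2 + 361 = 363)
1/(s + 70*(1 + (W(0, 3) - 1*1))**2) = 1/(363 + 70*(1 + (7 - 1*1))**2) = 1/(363 + 70*(1 + (7 - 1))**2) = 1/(363 + 70*(1 + 6)**2) = 1/(363 + 70*7**2) = 1/(363 + 70*49) = 1/(363 + 3430) = 1/3793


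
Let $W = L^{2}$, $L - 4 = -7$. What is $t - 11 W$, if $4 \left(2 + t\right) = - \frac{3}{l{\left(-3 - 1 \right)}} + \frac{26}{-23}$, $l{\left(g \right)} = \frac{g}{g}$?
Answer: $- \frac{9387}{92} \approx -102.03$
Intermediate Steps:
$L = -3$ ($L = 4 - 7 = -3$)
$l{\left(g \right)} = 1$
$W = 9$ ($W = \left(-3\right)^{2} = 9$)
$t = - \frac{279}{92}$ ($t = -2 + \frac{- \frac{3}{1} + \frac{26}{-23}}{4} = -2 + \frac{\left(-3\right) 1 + 26 \left(- \frac{1}{23}\right)}{4} = -2 + \frac{-3 - \frac{26}{23}}{4} = -2 + \frac{1}{4} \left(- \frac{95}{23}\right) = -2 - \frac{95}{92} = - \frac{279}{92} \approx -3.0326$)
$t - 11 W = - \frac{279}{92} - 99 = - \frac{9387}{92}$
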